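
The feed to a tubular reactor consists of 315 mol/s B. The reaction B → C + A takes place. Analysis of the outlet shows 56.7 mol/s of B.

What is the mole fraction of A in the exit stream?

For B: n = n₀ − 1ξ → 56.7 = 315 − 1ξ, giving ξ = 258.3 mol/s.
Outlet amounts (n = n₀ + ν ξ):
  B: 315 − 1(258.3) = 56.7
  C: 0 + 1(258.3) = 258.3
  A: 0 + 1(258.3) = 258.3
Total out = 573.3 mol/s; y_A = 258.3 / 573.3 = 0.4505.

0.451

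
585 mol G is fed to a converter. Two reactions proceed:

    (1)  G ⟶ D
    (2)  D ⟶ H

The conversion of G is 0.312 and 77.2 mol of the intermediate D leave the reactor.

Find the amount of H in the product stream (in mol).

105 mol

Conversion of G: G consumed = 1ξ₁ = 0.312 × 585 → ξ₁ = 182.5 mol.
D balance: n_D = 0 + 1ξ₁ − 1ξ₂ = 77.2 → ξ₂ = (1·182.5 − 77.2)/1 = 105.3 mol.
Outlet amounts (n = n₀ + Σ ν·ξ):
  G: 585 − 1(182.5) = 402.5
  D: 0 + 1(182.5) − 1(105.3) = 77.2
  H: 0 + 1(105.3) = 105.3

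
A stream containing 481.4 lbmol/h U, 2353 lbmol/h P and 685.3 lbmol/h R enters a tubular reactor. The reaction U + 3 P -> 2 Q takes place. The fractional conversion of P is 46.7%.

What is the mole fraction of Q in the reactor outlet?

P reacted = 0.467 × 2353 = 1099 lbmol/h; ν_P = −3, so ξ = 1099/3 = 366.3 lbmol/h.
Outlet amounts (n = n₀ + ν ξ):
  U: 481.4 − 1(366.3) = 115.1
  P: 2353 − 3(366.3) = 1254
  Q: 0 + 2(366.3) = 732.6
  R: 685.3 (inert)
Total out = 2787 lbmol/h; y_Q = 732.6 / 2787 = 0.2628.

0.263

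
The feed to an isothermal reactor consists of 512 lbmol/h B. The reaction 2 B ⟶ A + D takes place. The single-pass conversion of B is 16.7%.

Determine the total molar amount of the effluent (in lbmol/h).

B reacted = 0.167 × 512 = 85.5 lbmol/h; ν_B = −2, so ξ = 85.5/2 = 42.75 lbmol/h.
Outlet amounts (n = n₀ + ν ξ):
  B: 512 − 2(42.75) = 426.5
  A: 0 + 1(42.75) = 42.75
  D: 0 + 1(42.75) = 42.75
Total out = 426.5 + 42.75 + 42.75 = 512 lbmol/h.

512 lbmol/h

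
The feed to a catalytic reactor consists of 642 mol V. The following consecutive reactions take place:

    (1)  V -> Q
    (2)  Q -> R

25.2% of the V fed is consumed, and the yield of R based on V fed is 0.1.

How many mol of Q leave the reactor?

Conversion of V: V consumed = 1ξ₁ = 0.252 × 642 → ξ₁ = 161.8 mol.
Yield of R: 1ξ₂ / 642 = 0.1 → ξ₂ = 64.2 mol.
Outlet amounts (n = n₀ + Σ ν·ξ):
  V: 642 − 1(161.8) = 480.2
  Q: 0 + 1(161.8) − 1(64.2) = 97.58
  R: 0 + 1(64.2) = 64.2

97.6 mol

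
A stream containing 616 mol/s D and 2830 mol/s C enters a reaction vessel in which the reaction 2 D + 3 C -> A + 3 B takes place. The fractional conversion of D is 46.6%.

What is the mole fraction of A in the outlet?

D reacted = 0.466 × 616 = 287.1 mol/s; ν_D = −2, so ξ = 287.1/2 = 143.5 mol/s.
Outlet amounts (n = n₀ + ν ξ):
  D: 616 − 2(143.5) = 328.9
  C: 2830 − 3(143.5) = 2399
  A: 0 + 1(143.5) = 143.5
  B: 0 + 3(143.5) = 430.6
Total out = 3302 mol/s; y_A = 143.5 / 3302 = 0.04346.

0.0435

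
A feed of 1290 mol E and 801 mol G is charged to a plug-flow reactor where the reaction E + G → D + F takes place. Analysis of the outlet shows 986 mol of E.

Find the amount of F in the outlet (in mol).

For E: n = n₀ − 1ξ → 986 = 1290 − 1ξ, giving ξ = 304 mol.
Outlet amounts (n = n₀ + ν ξ):
  E: 1290 − 1(304) = 986
  G: 801 − 1(304) = 497
  D: 0 + 1(304) = 304
  F: 0 + 1(304) = 304

304 mol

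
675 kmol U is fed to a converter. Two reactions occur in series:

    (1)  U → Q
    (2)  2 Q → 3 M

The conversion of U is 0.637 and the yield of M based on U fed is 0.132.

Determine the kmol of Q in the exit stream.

Conversion of U: U consumed = 1ξ₁ = 0.637 × 675 → ξ₁ = 430 kmol.
Yield of M: 3ξ₂ / 675 = 0.132 → ξ₂ = 29.7 kmol.
Outlet amounts (n = n₀ + Σ ν·ξ):
  U: 675 − 1(430) = 245
  Q: 0 + 1(430) − 2(29.7) = 370.6
  M: 0 + 3(29.7) = 89.1

371 kmol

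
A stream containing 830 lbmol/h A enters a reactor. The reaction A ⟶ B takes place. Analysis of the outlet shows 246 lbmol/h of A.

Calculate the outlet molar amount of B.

For A: n = n₀ − 1ξ → 246 = 830 − 1ξ, giving ξ = 584 lbmol/h.
Outlet amounts (n = n₀ + ν ξ):
  A: 830 − 1(584) = 246
  B: 0 + 1(584) = 584

584 lbmol/h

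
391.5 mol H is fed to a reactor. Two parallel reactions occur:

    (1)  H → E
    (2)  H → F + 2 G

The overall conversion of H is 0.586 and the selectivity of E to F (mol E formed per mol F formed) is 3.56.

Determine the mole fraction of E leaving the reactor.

0.364

Conversion of H: H consumed = 0.586 × 391.5 = 229.4 mol = 1ξ₁ + 1ξ₂.
Selectivity: 1ξ₁ / (1ξ₂) = 3.56 → ξ₁ = 3.56 ξ₂.
Substitute: (1·3.56 + 1) ξ₂ = 229.4 → ξ₂ = 50.31 mol, ξ₁ = 179.1 mol.
Outlet amounts (n = n₀ + Σ ν·ξ):
  H: 391.5 − 1(179.1) − 1(50.31) = 162.1
  E: 0 + 1(179.1) = 179.1
  F: 0 + 1(50.31) = 50.31
  G: 0 + 2(50.31) = 100.6
Total out = 492.1 mol; y_E = 179.1 / 492.1 = 0.3639.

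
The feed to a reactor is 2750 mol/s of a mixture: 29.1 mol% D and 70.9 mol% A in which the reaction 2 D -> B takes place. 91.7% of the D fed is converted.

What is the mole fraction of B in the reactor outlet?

D reacted = 0.917 × 800.2 = 733.8 mol/s; ν_D = −2, so ξ = 733.8/2 = 366.9 mol/s.
Outlet amounts (n = n₀ + ν ξ):
  D: 800.2 − 2(366.9) = 66.42
  B: 0 + 1(366.9) = 366.9
  A: 1950 (inert)
Total out = 2383 mol/s; y_B = 366.9 / 2383 = 0.154.

0.154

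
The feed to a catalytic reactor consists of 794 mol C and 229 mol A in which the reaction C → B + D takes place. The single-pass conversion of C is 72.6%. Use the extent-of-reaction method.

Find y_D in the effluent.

0.36

C reacted = 0.726 × 794 = 576.4 mol; ν_C = −1, so ξ = 576.4/1 = 576.4 mol.
Outlet amounts (n = n₀ + ν ξ):
  C: 794 − 1(576.4) = 217.6
  B: 0 + 1(576.4) = 576.4
  D: 0 + 1(576.4) = 576.4
  A: 229 (inert)
Total out = 1599 mol; y_D = 576.4 / 1599 = 0.3604.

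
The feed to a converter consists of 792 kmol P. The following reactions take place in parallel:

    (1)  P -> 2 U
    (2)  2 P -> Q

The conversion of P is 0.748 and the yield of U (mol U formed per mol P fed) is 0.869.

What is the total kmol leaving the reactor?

1010 kmol

Yield of U: 2ξ₁ / 792 = 0.869 → ξ₁ = 344.1 kmol.
Conversion of P: 1ξ₁ + 2ξ₂ = 0.748 × 792 = 592.4 → ξ₂ = 124.1 kmol.
Outlet amounts (n = n₀ + Σ ν·ξ):
  P: 792 − 1(344.1) − 2(124.1) = 199.6
  U: 0 + 2(344.1) = 688.2
  Q: 0 + 1(124.1) = 124.1
Total out = 199.6 + 688.2 + 124.1 = 1012 kmol.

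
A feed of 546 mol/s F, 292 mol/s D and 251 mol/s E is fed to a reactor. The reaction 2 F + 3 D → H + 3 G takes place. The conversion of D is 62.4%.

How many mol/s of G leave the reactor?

D reacted = 0.624 × 292 = 182.2 mol/s; ν_D = −3, so ξ = 182.2/3 = 60.74 mol/s.
Outlet amounts (n = n₀ + ν ξ):
  F: 546 − 2(60.74) = 424.5
  D: 292 − 3(60.74) = 109.8
  H: 0 + 1(60.74) = 60.74
  G: 0 + 3(60.74) = 182.2
  E: 251 (inert)

182 mol/s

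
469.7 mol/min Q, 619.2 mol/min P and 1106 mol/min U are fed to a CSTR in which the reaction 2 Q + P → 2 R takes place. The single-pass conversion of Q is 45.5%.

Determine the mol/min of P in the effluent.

512 mol/min

Q reacted = 0.455 × 469.7 = 213.7 mol/min; ν_Q = −2, so ξ = 213.7/2 = 106.9 mol/min.
Outlet amounts (n = n₀ + ν ξ):
  Q: 469.7 − 2(106.9) = 256
  P: 619.2 − 1(106.9) = 512.3
  R: 0 + 2(106.9) = 213.7
  U: 1106 (inert)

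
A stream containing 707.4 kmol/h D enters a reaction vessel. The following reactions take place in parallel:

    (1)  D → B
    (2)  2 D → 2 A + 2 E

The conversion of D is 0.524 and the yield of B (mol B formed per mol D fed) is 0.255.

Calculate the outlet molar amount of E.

Yield of B: 1ξ₁ / 707.4 = 0.255 → ξ₁ = 180.4 kmol/h.
Conversion of D: 1ξ₁ + 2ξ₂ = 0.524 × 707.4 = 370.7 → ξ₂ = 95.15 kmol/h.
Outlet amounts (n = n₀ + Σ ν·ξ):
  D: 707.4 − 1(180.4) − 2(95.15) = 336.7
  B: 0 + 1(180.4) = 180.4
  A: 0 + 2(95.15) = 190.3
  E: 0 + 2(95.15) = 190.3

190 kmol/h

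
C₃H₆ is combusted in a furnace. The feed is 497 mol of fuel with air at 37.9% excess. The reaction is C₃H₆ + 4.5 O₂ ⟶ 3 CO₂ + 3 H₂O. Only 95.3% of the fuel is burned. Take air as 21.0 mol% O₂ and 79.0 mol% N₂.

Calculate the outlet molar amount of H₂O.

1420 mol

Stoichiometric O₂ = 4.5 × 497 = 2236 mol; O₂ fed = 2236 × 1.379 = 3084 mol.
N₂ fed = 3084 × 79/21 = 11600 mol.
Fuel reacted = 0.953 × 497 → ξ = 473.6 mol.
Outlet (n = n₀ + ν ξ):
  C₃H₆: 497 − 1(473.6) = 23.36
  O₂: 3084 − 4.5(473.6) = 952.7
  N₂: 11600 (inert)
  CO₂: 0 + 3(473.6) = 1421
  H₂O: 0 + 3(473.6) = 1421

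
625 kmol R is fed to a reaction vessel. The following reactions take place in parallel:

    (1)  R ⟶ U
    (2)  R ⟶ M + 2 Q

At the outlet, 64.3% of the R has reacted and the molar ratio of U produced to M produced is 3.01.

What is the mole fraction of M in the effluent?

0.121

Conversion of R: R consumed = 0.643 × 625 = 401.9 kmol = 1ξ₁ + 1ξ₂.
Selectivity: 1ξ₁ / (1ξ₂) = 3.01 → ξ₁ = 3.01 ξ₂.
Substitute: (1·3.01 + 1) ξ₂ = 401.9 → ξ₂ = 100.2 kmol, ξ₁ = 301.7 kmol.
Outlet amounts (n = n₀ + Σ ν·ξ):
  R: 625 − 1(301.7) − 1(100.2) = 223.1
  U: 0 + 1(301.7) = 301.7
  M: 0 + 1(100.2) = 100.2
  Q: 0 + 2(100.2) = 200.4
Total out = 825.4 kmol; y_M = 100.2 / 825.4 = 0.1214.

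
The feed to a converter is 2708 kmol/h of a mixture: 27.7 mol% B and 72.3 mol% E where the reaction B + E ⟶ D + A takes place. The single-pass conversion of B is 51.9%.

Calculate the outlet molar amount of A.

389 kmol/h

B reacted = 0.519 × 750.1 = 389.3 kmol/h; ν_B = −1, so ξ = 389.3/1 = 389.3 kmol/h.
Outlet amounts (n = n₀ + ν ξ):
  B: 750.1 − 1(389.3) = 360.8
  E: 1958 − 1(389.3) = 1569
  D: 0 + 1(389.3) = 389.3
  A: 0 + 1(389.3) = 389.3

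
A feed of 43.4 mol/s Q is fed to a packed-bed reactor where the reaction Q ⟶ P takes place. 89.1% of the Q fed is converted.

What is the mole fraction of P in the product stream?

0.891

Q reacted = 0.891 × 43.4 = 38.67 mol/s; ν_Q = −1, so ξ = 38.67/1 = 38.67 mol/s.
Outlet amounts (n = n₀ + ν ξ):
  Q: 43.4 − 1(38.67) = 4.731
  P: 0 + 1(38.67) = 38.67
Total out = 43.4 mol/s; y_P = 38.67 / 43.4 = 0.891.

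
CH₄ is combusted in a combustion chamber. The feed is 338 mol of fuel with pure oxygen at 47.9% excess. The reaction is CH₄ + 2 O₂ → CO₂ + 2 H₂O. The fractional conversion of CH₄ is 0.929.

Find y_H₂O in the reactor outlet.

Stoichiometric O₂ = 2 × 338 = 676 mol; O₂ fed = 676 × 1.479 = 999.8 mol.
Fuel reacted = 0.929 × 338 → ξ = 314 mol.
Outlet (n = n₀ + ν ξ):
  CH₄: 338 − 1(314) = 24
  O₂: 999.8 − 2(314) = 371.8
  CO₂: 0 + 1(314) = 314
  H₂O: 0 + 2(314) = 628
Total out = 1338 mol; y_H₂O = 628 / 1338 = 0.4694.

0.469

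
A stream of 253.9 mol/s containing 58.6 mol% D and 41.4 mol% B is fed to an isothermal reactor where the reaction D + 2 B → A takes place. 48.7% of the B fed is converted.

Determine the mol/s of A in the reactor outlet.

25.6 mol/s

B reacted = 0.487 × 105.1 = 51.19 mol/s; ν_B = −2, so ξ = 51.19/2 = 25.6 mol/s.
Outlet amounts (n = n₀ + ν ξ):
  D: 148.8 − 1(25.6) = 123.2
  B: 105.1 − 2(25.6) = 53.92
  A: 0 + 1(25.6) = 25.6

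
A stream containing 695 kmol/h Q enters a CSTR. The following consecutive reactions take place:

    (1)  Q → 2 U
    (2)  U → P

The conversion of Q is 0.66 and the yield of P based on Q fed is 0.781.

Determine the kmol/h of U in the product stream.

Conversion of Q: Q consumed = 1ξ₁ = 0.66 × 695 → ξ₁ = 458.7 kmol/h.
Yield of P: 1ξ₂ / 695 = 0.781 → ξ₂ = 542.8 kmol/h.
Outlet amounts (n = n₀ + Σ ν·ξ):
  Q: 695 − 1(458.7) = 236.3
  U: 0 + 2(458.7) − 1(542.8) = 374.6
  P: 0 + 1(542.8) = 542.8

375 kmol/h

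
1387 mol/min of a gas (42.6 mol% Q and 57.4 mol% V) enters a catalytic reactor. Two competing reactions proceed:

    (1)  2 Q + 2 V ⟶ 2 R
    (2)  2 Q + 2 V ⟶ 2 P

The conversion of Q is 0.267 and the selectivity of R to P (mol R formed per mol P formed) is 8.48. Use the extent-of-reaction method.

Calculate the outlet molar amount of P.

16.6 mol/min

Conversion of Q: Q consumed = 0.267 × 590.9 = 157.8 mol/min = 2ξ₁ + 2ξ₂.
Selectivity: 2ξ₁ / (2ξ₂) = 8.48 → ξ₁ = 8.48 ξ₂.
Substitute: (2·8.48 + 2) ξ₂ = 157.8 → ξ₂ = 8.321 mol/min, ξ₁ = 70.56 mol/min.
Outlet amounts (n = n₀ + Σ ν·ξ):
  Q: 590.9 − 2(70.56) − 2(8.321) = 433.1
  V: 796.1 − 2(70.56) − 2(8.321) = 638.4
  R: 0 + 2(70.56) = 141.1
  P: 0 + 2(8.321) = 16.64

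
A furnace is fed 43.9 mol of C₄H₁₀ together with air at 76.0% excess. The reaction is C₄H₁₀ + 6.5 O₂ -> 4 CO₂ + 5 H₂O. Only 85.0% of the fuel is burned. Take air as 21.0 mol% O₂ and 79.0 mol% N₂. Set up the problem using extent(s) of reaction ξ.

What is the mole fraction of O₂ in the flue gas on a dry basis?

0.113

Stoichiometric O₂ = 6.5 × 43.9 = 285.3 mol; O₂ fed = 285.3 × 1.760 = 502.2 mol.
N₂ fed = 502.2 × 79/21 = 1889 mol.
Fuel reacted = 0.85 × 43.9 → ξ = 37.31 mol.
Outlet (n = n₀ + ν ξ):
  C₄H₁₀: 43.9 − 1(37.31) = 6.585
  O₂: 502.2 − 6.5(37.31) = 259.7
  N₂: 1889 (inert)
  CO₂: 0 + 4(37.31) = 149.3
  H₂O: 0 + 5(37.31) = 186.6
Dry total = 2305 mol; y_O₂ (dry) = 259.7 / 2305 = 0.1127.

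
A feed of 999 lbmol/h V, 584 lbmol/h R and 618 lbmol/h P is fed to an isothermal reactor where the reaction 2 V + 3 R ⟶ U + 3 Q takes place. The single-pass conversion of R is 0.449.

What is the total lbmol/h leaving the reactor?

R reacted = 0.449 × 584 = 262.2 lbmol/h; ν_R = −3, so ξ = 262.2/3 = 87.41 lbmol/h.
Outlet amounts (n = n₀ + ν ξ):
  V: 999 − 2(87.41) = 824.2
  R: 584 − 3(87.41) = 321.8
  U: 0 + 1(87.41) = 87.41
  Q: 0 + 3(87.41) = 262.2
  P: 618 (inert)
Total out = 824.2 + 321.8 + 87.41 + 262.2 + 618 = 2114 lbmol/h.

2110 lbmol/h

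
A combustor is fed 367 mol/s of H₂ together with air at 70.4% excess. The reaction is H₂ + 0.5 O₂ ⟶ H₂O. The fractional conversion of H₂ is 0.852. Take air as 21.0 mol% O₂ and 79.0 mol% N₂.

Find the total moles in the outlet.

1700 mol/s

Stoichiometric O₂ = 0.5 × 367 = 183.5 mol/s; O₂ fed = 183.5 × 1.704 = 312.7 mol/s.
N₂ fed = 312.7 × 79/21 = 1176 mol/s.
Fuel reacted = 0.852 × 367 → ξ = 312.7 mol/s.
Outlet (n = n₀ + ν ξ):
  H₂: 367 − 1(312.7) = 54.32
  O₂: 312.7 − 0.5(312.7) = 156.3
  N₂: 1176 (inert)
  H₂O: 0 + 1(312.7) = 312.7
Total out = 54.32 + 156.3 + 1176 + 312.7 = 1700 mol/s.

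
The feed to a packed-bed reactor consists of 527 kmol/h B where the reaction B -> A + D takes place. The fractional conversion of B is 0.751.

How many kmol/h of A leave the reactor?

396 kmol/h

B reacted = 0.751 × 527 = 395.8 kmol/h; ν_B = −1, so ξ = 395.8/1 = 395.8 kmol/h.
Outlet amounts (n = n₀ + ν ξ):
  B: 527 − 1(395.8) = 131.2
  A: 0 + 1(395.8) = 395.8
  D: 0 + 1(395.8) = 395.8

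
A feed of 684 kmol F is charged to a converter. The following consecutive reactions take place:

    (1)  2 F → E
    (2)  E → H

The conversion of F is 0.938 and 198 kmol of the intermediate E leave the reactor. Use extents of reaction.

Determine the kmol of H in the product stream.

123 kmol

Conversion of F: F consumed = 2ξ₁ = 0.938 × 684 → ξ₁ = 320.8 kmol.
E balance: n_E = 0 + 1ξ₁ − 1ξ₂ = 198 → ξ₂ = (1·320.8 − 198)/1 = 122.8 kmol.
Outlet amounts (n = n₀ + Σ ν·ξ):
  F: 684 − 2(320.8) = 42.41
  E: 0 + 1(320.8) − 1(122.8) = 198
  H: 0 + 1(122.8) = 122.8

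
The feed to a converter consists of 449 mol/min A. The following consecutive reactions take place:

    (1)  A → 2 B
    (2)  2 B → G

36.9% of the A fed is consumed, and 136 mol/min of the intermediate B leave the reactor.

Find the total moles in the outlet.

Conversion of A: A consumed = 1ξ₁ = 0.369 × 449 → ξ₁ = 165.7 mol/min.
B balance: n_B = 0 + 2ξ₁ − 2ξ₂ = 136 → ξ₂ = (2·165.7 − 136)/2 = 97.68 mol/min.
Outlet amounts (n = n₀ + Σ ν·ξ):
  A: 449 − 1(165.7) = 283.3
  B: 0 + 2(165.7) − 2(97.68) = 136
  G: 0 + 1(97.68) = 97.68
Total out = 283.3 + 136 + 97.68 = 517 mol/min.

517 mol/min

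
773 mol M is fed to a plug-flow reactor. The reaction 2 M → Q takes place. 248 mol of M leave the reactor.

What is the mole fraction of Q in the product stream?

For M: n = n₀ − 2ξ → 248 = 773 − 2ξ, giving ξ = 262.5 mol.
Outlet amounts (n = n₀ + ν ξ):
  M: 773 − 2(262.5) = 248
  Q: 0 + 1(262.5) = 262.5
Total out = 510.5 mol; y_Q = 262.5 / 510.5 = 0.5142.

0.514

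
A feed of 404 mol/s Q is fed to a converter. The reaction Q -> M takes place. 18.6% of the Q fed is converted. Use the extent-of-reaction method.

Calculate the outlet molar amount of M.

75.1 mol/s

Q reacted = 0.186 × 404 = 75.14 mol/s; ν_Q = −1, so ξ = 75.14/1 = 75.14 mol/s.
Outlet amounts (n = n₀ + ν ξ):
  Q: 404 − 1(75.14) = 328.9
  M: 0 + 1(75.14) = 75.14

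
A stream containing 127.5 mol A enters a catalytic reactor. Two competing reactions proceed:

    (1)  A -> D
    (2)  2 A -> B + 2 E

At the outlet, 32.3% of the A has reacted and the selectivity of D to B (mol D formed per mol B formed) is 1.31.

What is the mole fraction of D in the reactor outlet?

0.116

Conversion of A: A consumed = 0.323 × 127.5 = 41.18 mol = 1ξ₁ + 2ξ₂.
Selectivity: 1ξ₁ / (1ξ₂) = 1.31 → ξ₁ = 1.31 ξ₂.
Substitute: (1·1.31 + 2) ξ₂ = 41.18 → ξ₂ = 12.44 mol, ξ₁ = 16.3 mol.
Outlet amounts (n = n₀ + Σ ν·ξ):
  A: 127.5 − 1(16.3) − 2(12.44) = 86.32
  D: 0 + 1(16.3) = 16.3
  B: 0 + 1(12.44) = 12.44
  E: 0 + 2(12.44) = 24.88
Total out = 139.9 mol; y_D = 16.3 / 139.9 = 0.1165.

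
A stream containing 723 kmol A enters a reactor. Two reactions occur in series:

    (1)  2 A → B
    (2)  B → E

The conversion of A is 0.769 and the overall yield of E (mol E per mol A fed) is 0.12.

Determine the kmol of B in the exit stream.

Conversion of A: A consumed = 2ξ₁ = 0.769 × 723 → ξ₁ = 278 kmol.
Yield of E: 1ξ₂ / 723 = 0.12 → ξ₂ = 86.76 kmol.
Outlet amounts (n = n₀ + Σ ν·ξ):
  A: 723 − 2(278) = 167
  B: 0 + 1(278) − 1(86.76) = 191.2
  E: 0 + 1(86.76) = 86.76

191 kmol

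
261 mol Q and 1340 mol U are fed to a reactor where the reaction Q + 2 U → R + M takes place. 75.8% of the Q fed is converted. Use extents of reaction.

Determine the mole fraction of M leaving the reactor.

0.141

Q reacted = 0.758 × 261 = 197.8 mol; ν_Q = −1, so ξ = 197.8/1 = 197.8 mol.
Outlet amounts (n = n₀ + ν ξ):
  Q: 261 − 1(197.8) = 63.16
  U: 1340 − 2(197.8) = 944.3
  R: 0 + 1(197.8) = 197.8
  M: 0 + 1(197.8) = 197.8
Total out = 1403 mol; y_M = 197.8 / 1403 = 0.141.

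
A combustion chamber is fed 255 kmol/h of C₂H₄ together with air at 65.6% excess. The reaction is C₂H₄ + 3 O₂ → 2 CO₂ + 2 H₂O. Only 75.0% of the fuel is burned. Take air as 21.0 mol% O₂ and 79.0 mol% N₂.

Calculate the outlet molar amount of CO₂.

Stoichiometric O₂ = 3 × 255 = 765 kmol/h; O₂ fed = 765 × 1.656 = 1267 kmol/h.
N₂ fed = 1267 × 79/21 = 4766 kmol/h.
Fuel reacted = 0.75 × 255 → ξ = 191.2 kmol/h.
Outlet (n = n₀ + ν ξ):
  C₂H₄: 255 − 1(191.2) = 63.75
  O₂: 1267 − 3(191.2) = 693.1
  N₂: 4766 (inert)
  CO₂: 0 + 2(191.2) = 382.5
  H₂O: 0 + 2(191.2) = 382.5

382 kmol/h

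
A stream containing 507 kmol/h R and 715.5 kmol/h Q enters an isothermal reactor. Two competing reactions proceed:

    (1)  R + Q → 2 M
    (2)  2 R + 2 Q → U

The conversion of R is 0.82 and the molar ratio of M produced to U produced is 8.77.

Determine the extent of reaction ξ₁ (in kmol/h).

Conversion of R: R consumed = 0.82 × 507 = 415.7 kmol/h = 1ξ₁ + 2ξ₂.
Selectivity: 2ξ₁ / (1ξ₂) = 8.77 → ξ₁ = 4.385 ξ₂.
Substitute: (1·4.385 + 2) ξ₂ = 415.7 → ξ₂ = 65.11 kmol/h, ξ₁ = 285.5 kmol/h.
Outlet amounts (n = n₀ + Σ ν·ξ):
  R: 507 − 1(285.5) − 2(65.11) = 91.26
  Q: 715.5 − 1(285.5) − 2(65.11) = 299.8
  M: 0 + 2(285.5) = 571
  U: 0 + 1(65.11) = 65.11

ξ₁ = 286 kmol/h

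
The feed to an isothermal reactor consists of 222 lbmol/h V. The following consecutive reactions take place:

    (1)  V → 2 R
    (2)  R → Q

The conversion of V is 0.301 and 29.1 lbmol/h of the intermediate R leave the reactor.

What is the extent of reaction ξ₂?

ξ₂ = 105 lbmol/h

Conversion of V: V consumed = 1ξ₁ = 0.301 × 222 → ξ₁ = 66.82 lbmol/h.
R balance: n_R = 0 + 2ξ₁ − 1ξ₂ = 29.1 → ξ₂ = (2·66.82 − 29.1)/1 = 104.5 lbmol/h.
Outlet amounts (n = n₀ + Σ ν·ξ):
  V: 222 − 1(66.82) = 155.2
  R: 0 + 2(66.82) − 1(104.5) = 29.1
  Q: 0 + 1(104.5) = 104.5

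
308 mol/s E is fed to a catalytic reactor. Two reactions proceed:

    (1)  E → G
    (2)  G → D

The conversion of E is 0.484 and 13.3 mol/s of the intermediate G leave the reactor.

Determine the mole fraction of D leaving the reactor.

Conversion of E: E consumed = 1ξ₁ = 0.484 × 308 → ξ₁ = 149.1 mol/s.
G balance: n_G = 0 + 1ξ₁ − 1ξ₂ = 13.3 → ξ₂ = (1·149.1 − 13.3)/1 = 135.8 mol/s.
Outlet amounts (n = n₀ + Σ ν·ξ):
  E: 308 − 1(149.1) = 158.9
  G: 0 + 1(149.1) − 1(135.8) = 13.3
  D: 0 + 1(135.8) = 135.8
Total out = 308 mol/s; y_D = 135.8 / 308 = 0.4408.

0.441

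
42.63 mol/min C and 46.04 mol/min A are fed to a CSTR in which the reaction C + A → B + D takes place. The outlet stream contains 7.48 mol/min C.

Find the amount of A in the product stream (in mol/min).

10.9 mol/min

For C: n = n₀ − 1ξ → 7.48 = 42.63 − 1ξ, giving ξ = 35.15 mol/min.
Outlet amounts (n = n₀ + ν ξ):
  C: 42.63 − 1(35.15) = 7.48
  A: 46.04 − 1(35.15) = 10.89
  B: 0 + 1(35.15) = 35.15
  D: 0 + 1(35.15) = 35.15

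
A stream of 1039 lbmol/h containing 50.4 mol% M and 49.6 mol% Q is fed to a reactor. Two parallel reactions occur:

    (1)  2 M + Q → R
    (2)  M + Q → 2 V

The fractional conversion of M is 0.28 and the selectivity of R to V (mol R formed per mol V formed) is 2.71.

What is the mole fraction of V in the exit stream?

0.0274

Conversion of M: M consumed = 0.28 × 523.7 = 146.6 lbmol/h = 2ξ₁ + 1ξ₂.
Selectivity: 1ξ₁ / (2ξ₂) = 2.71 → ξ₁ = 5.42 ξ₂.
Substitute: (2·5.42 + 1) ξ₂ = 146.6 → ξ₂ = 12.38 lbmol/h, ξ₁ = 67.12 lbmol/h.
Outlet amounts (n = n₀ + Σ ν·ξ):
  M: 523.7 − 2(67.12) − 1(12.38) = 377
  Q: 515.3 − 1(67.12) − 1(12.38) = 435.8
  R: 0 + 1(67.12) = 67.12
  V: 0 + 2(12.38) = 24.77
Total out = 904.8 lbmol/h; y_V = 24.77 / 904.8 = 0.02737.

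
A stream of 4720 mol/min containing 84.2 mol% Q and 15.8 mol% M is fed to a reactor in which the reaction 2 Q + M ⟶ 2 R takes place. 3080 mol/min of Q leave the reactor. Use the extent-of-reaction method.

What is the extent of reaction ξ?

ξ = 447 mol/min

For Q: n = n₀ − 2ξ → 3080 = 3974 − 2ξ, giving ξ = 447.1 mol/min.
Outlet amounts (n = n₀ + ν ξ):
  Q: 3974 − 2(447.1) = 3080
  M: 745.8 − 1(447.1) = 298.6
  R: 0 + 2(447.1) = 894.2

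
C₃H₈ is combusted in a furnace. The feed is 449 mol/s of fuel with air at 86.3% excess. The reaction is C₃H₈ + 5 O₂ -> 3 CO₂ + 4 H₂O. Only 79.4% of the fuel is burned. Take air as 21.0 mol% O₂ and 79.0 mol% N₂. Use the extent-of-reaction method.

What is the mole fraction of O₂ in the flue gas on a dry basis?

Stoichiometric O₂ = 5 × 449 = 2245 mol/s; O₂ fed = 2245 × 1.863 = 4182 mol/s.
N₂ fed = 4182 × 79/21 = 15730 mol/s.
Fuel reacted = 0.794 × 449 → ξ = 356.5 mol/s.
Outlet (n = n₀ + ν ξ):
  C₃H₈: 449 − 1(356.5) = 92.49
  O₂: 4182 − 5(356.5) = 2400
  N₂: 15730 (inert)
  CO₂: 0 + 3(356.5) = 1070
  H₂O: 0 + 4(356.5) = 1426
Dry total = 19300 mol/s; y_O₂ (dry) = 2400 / 19300 = 0.1244.

0.124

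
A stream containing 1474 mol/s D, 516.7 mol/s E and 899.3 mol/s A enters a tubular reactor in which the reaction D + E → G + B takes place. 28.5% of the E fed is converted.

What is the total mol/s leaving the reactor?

E reacted = 0.285 × 516.7 = 147.3 mol/s; ν_E = −1, so ξ = 147.3/1 = 147.3 mol/s.
Outlet amounts (n = n₀ + ν ξ):
  D: 1474 − 1(147.3) = 1327
  E: 516.7 − 1(147.3) = 369.4
  G: 0 + 1(147.3) = 147.3
  B: 0 + 1(147.3) = 147.3
  A: 899.3 (inert)
Total out = 1327 + 369.4 + 147.3 + 147.3 + 899.3 = 2890 mol/s.

2890 mol/s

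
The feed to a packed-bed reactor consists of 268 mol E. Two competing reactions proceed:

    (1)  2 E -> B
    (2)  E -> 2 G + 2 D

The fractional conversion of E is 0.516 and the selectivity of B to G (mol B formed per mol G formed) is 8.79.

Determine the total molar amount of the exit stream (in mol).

212 mol

Conversion of E: E consumed = 0.516 × 268 = 138.3 mol = 2ξ₁ + 1ξ₂.
Selectivity: 1ξ₁ / (2ξ₂) = 8.79 → ξ₁ = 17.58 ξ₂.
Substitute: (2·17.58 + 1) ξ₂ = 138.3 → ξ₂ = 3.824 mol, ξ₁ = 67.23 mol.
Outlet amounts (n = n₀ + Σ ν·ξ):
  E: 268 − 2(67.23) − 1(3.824) = 129.7
  B: 0 + 1(67.23) = 67.23
  G: 0 + 2(3.824) = 7.649
  D: 0 + 2(3.824) = 7.649
Total out = 129.7 + 67.23 + 7.649 + 7.649 = 212.2 mol.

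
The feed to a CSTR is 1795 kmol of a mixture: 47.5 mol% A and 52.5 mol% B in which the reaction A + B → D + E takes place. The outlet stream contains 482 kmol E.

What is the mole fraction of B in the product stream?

For E: n = n₀ + 1ξ → 482 = 0 + 1ξ, giving ξ = 482 kmol.
Outlet amounts (n = n₀ + ν ξ):
  A: 852.6 − 1(482) = 370.6
  B: 942.4 − 1(482) = 460.4
  D: 0 + 1(482) = 482
  E: 0 + 1(482) = 482
Total out = 1795 kmol; y_B = 460.4 / 1795 = 0.2565.

0.256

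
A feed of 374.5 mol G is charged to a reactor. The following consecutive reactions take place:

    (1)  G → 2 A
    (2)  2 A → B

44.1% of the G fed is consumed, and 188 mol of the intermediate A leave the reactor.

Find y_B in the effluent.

0.152

Conversion of G: G consumed = 1ξ₁ = 0.441 × 374.5 → ξ₁ = 165.2 mol.
A balance: n_A = 0 + 2ξ₁ − 2ξ₂ = 188 → ξ₂ = (2·165.2 − 188)/2 = 71.15 mol.
Outlet amounts (n = n₀ + Σ ν·ξ):
  G: 374.5 − 1(165.2) = 209.3
  A: 0 + 2(165.2) − 2(71.15) = 188
  B: 0 + 1(71.15) = 71.15
Total out = 468.5 mol; y_B = 71.15 / 468.5 = 0.1519.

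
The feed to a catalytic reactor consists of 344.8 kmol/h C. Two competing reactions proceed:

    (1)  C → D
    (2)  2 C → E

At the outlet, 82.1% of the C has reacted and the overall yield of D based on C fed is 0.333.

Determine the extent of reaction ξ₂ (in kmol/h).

Yield of D: 1ξ₁ / 344.8 = 0.333 → ξ₁ = 114.8 kmol/h.
Conversion of C: 1ξ₁ + 2ξ₂ = 0.821 × 344.8 = 283.1 → ξ₂ = 84.13 kmol/h.
Outlet amounts (n = n₀ + Σ ν·ξ):
  C: 344.8 − 1(114.8) − 2(84.13) = 61.72
  D: 0 + 1(114.8) = 114.8
  E: 0 + 1(84.13) = 84.13

ξ₂ = 84.1 kmol/h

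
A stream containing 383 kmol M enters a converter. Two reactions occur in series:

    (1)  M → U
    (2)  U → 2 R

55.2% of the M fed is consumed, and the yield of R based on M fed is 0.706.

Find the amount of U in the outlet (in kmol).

76.2 kmol

Conversion of M: M consumed = 1ξ₁ = 0.552 × 383 → ξ₁ = 211.4 kmol.
Yield of R: 2ξ₂ / 383 = 0.706 → ξ₂ = 135.2 kmol.
Outlet amounts (n = n₀ + Σ ν·ξ):
  M: 383 − 1(211.4) = 171.6
  U: 0 + 1(211.4) − 1(135.2) = 76.22
  R: 0 + 2(135.2) = 270.4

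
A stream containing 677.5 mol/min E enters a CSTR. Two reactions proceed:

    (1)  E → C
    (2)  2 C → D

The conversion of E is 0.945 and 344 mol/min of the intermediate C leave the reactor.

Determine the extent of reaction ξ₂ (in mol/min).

Conversion of E: E consumed = 1ξ₁ = 0.945 × 677.5 → ξ₁ = 640.2 mol/min.
C balance: n_C = 0 + 1ξ₁ − 2ξ₂ = 344 → ξ₂ = (1·640.2 − 344)/2 = 148.1 mol/min.
Outlet amounts (n = n₀ + Σ ν·ξ):
  E: 677.5 − 1(640.2) = 37.26
  C: 0 + 1(640.2) − 2(148.1) = 344
  D: 0 + 1(148.1) = 148.1

ξ₂ = 148 mol/min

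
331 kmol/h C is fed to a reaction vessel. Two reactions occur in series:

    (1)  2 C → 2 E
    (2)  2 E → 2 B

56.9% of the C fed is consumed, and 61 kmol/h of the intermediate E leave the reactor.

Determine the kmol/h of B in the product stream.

127 kmol/h

Conversion of C: C consumed = 2ξ₁ = 0.569 × 331 → ξ₁ = 94.17 kmol/h.
E balance: n_E = 0 + 2ξ₁ − 2ξ₂ = 61 → ξ₂ = (2·94.17 − 61)/2 = 63.67 kmol/h.
Outlet amounts (n = n₀ + Σ ν·ξ):
  C: 331 − 2(94.17) = 142.7
  E: 0 + 2(94.17) − 2(63.67) = 61
  B: 0 + 2(63.67) = 127.3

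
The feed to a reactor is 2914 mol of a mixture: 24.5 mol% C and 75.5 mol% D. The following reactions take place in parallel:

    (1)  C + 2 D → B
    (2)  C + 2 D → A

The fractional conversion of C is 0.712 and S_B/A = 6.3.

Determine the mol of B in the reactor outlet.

Conversion of C: C consumed = 0.712 × 713.9 = 508.3 mol = 1ξ₁ + 1ξ₂.
Selectivity: 1ξ₁ / (1ξ₂) = 6.3 → ξ₁ = 6.3 ξ₂.
Substitute: (1·6.3 + 1) ξ₂ = 508.3 → ξ₂ = 69.63 mol, ξ₁ = 438.7 mol.
Outlet amounts (n = n₀ + Σ ν·ξ):
  C: 713.9 − 1(438.7) − 1(69.63) = 205.6
  D: 2200 − 2(438.7) − 2(69.63) = 1183
  B: 0 + 1(438.7) = 438.7
  A: 0 + 1(69.63) = 69.63

439 mol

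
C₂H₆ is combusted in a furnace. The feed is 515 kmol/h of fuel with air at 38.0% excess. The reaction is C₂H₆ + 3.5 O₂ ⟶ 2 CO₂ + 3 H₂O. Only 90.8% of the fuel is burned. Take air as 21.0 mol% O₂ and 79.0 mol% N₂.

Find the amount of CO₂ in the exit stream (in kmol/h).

Stoichiometric O₂ = 3.5 × 515 = 1802 kmol/h; O₂ fed = 1802 × 1.380 = 2487 kmol/h.
N₂ fed = 2487 × 79/21 = 9358 kmol/h.
Fuel reacted = 0.908 × 515 → ξ = 467.6 kmol/h.
Outlet (n = n₀ + ν ξ):
  C₂H₆: 515 − 1(467.6) = 47.38
  O₂: 2487 − 3.5(467.6) = 850.8
  N₂: 9358 (inert)
  CO₂: 0 + 2(467.6) = 935.2
  H₂O: 0 + 3(467.6) = 1403

935 kmol/h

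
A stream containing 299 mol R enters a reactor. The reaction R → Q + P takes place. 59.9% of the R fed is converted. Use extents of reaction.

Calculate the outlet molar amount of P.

R reacted = 0.599 × 299 = 179.1 mol; ν_R = −1, so ξ = 179.1/1 = 179.1 mol.
Outlet amounts (n = n₀ + ν ξ):
  R: 299 − 1(179.1) = 119.9
  Q: 0 + 1(179.1) = 179.1
  P: 0 + 1(179.1) = 179.1

179 mol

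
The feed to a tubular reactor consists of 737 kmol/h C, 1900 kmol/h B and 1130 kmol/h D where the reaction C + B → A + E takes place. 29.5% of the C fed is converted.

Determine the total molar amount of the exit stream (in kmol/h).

3770 kmol/h

C reacted = 0.295 × 737 = 217.4 kmol/h; ν_C = −1, so ξ = 217.4/1 = 217.4 kmol/h.
Outlet amounts (n = n₀ + ν ξ):
  C: 737 − 1(217.4) = 519.6
  B: 1900 − 1(217.4) = 1683
  A: 0 + 1(217.4) = 217.4
  E: 0 + 1(217.4) = 217.4
  D: 1130 (inert)
Total out = 519.6 + 1683 + 217.4 + 217.4 + 1130 = 3767 kmol/h.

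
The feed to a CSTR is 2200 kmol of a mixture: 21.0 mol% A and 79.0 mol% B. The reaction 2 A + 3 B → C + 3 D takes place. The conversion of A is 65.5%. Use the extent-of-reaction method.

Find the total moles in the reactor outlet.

2050 kmol

A reacted = 0.655 × 462 = 302.6 kmol; ν_A = −2, so ξ = 302.6/2 = 151.3 kmol.
Outlet amounts (n = n₀ + ν ξ):
  A: 462 − 2(151.3) = 159.4
  B: 1738 − 3(151.3) = 1284
  C: 0 + 1(151.3) = 151.3
  D: 0 + 3(151.3) = 453.9
Total out = 159.4 + 1284 + 151.3 + 453.9 = 2049 kmol.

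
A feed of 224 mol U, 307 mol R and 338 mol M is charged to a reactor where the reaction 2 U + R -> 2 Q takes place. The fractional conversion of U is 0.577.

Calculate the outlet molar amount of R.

U reacted = 0.577 × 224 = 129.2 mol; ν_U = −2, so ξ = 129.2/2 = 64.62 mol.
Outlet amounts (n = n₀ + ν ξ):
  U: 224 − 2(64.62) = 94.75
  R: 307 − 1(64.62) = 242.4
  Q: 0 + 2(64.62) = 129.2
  M: 338 (inert)

242 mol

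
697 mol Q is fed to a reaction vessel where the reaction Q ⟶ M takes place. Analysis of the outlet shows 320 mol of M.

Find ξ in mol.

For M: n = n₀ + 1ξ → 320 = 0 + 1ξ, giving ξ = 320 mol.
Outlet amounts (n = n₀ + ν ξ):
  Q: 697 − 1(320) = 377
  M: 0 + 1(320) = 320

ξ = 320 mol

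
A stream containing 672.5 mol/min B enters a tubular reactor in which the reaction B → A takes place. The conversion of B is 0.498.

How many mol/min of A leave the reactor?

B reacted = 0.498 × 672.5 = 334.9 mol/min; ν_B = −1, so ξ = 334.9/1 = 334.9 mol/min.
Outlet amounts (n = n₀ + ν ξ):
  B: 672.5 − 1(334.9) = 337.6
  A: 0 + 1(334.9) = 334.9

335 mol/min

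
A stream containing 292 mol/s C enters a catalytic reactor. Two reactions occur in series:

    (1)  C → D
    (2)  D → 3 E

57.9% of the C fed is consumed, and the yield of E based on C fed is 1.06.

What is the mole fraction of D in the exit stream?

0.132

Conversion of C: C consumed = 1ξ₁ = 0.579 × 292 → ξ₁ = 169.1 mol/s.
Yield of E: 3ξ₂ / 292 = 1.06 → ξ₂ = 103.2 mol/s.
Outlet amounts (n = n₀ + Σ ν·ξ):
  C: 292 − 1(169.1) = 122.9
  D: 0 + 1(169.1) − 1(103.2) = 65.89
  E: 0 + 3(103.2) = 309.5
Total out = 498.3 mol/s; y_D = 65.89 / 498.3 = 0.1322.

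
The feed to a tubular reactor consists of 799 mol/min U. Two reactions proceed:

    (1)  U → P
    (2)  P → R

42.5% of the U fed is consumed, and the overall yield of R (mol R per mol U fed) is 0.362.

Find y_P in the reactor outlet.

Conversion of U: U consumed = 1ξ₁ = 0.425 × 799 → ξ₁ = 339.6 mol/min.
Yield of R: 1ξ₂ / 799 = 0.362 → ξ₂ = 289.2 mol/min.
Outlet amounts (n = n₀ + Σ ν·ξ):
  U: 799 − 1(339.6) = 459.4
  P: 0 + 1(339.6) − 1(289.2) = 50.34
  R: 0 + 1(289.2) = 289.2
Total out = 799 mol/min; y_P = 50.34 / 799 = 0.063.

0.063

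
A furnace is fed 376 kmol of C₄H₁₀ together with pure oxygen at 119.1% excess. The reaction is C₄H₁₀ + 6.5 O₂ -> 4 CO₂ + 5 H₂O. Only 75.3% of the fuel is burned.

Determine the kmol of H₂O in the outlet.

Stoichiometric O₂ = 6.5 × 376 = 2444 kmol; O₂ fed = 2444 × 2.191 = 5355 kmol.
Fuel reacted = 0.753 × 376 → ξ = 283.1 kmol.
Outlet (n = n₀ + ν ξ):
  C₄H₁₀: 376 − 1(283.1) = 92.87
  O₂: 5355 − 6.5(283.1) = 3514
  CO₂: 0 + 4(283.1) = 1133
  H₂O: 0 + 5(283.1) = 1416

1420 kmol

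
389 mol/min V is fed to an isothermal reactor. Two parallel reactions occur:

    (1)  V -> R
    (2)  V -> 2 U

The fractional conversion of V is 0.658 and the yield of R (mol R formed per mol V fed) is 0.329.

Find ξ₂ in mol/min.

Yield of R: 1ξ₁ / 389 = 0.329 → ξ₁ = 128 mol/min.
Conversion of V: 1ξ₁ + 1ξ₂ = 0.658 × 389 = 256 → ξ₂ = 128 mol/min.
Outlet amounts (n = n₀ + Σ ν·ξ):
  V: 389 − 1(128) − 1(128) = 133
  R: 0 + 1(128) = 128
  U: 0 + 2(128) = 256

ξ₂ = 128 mol/min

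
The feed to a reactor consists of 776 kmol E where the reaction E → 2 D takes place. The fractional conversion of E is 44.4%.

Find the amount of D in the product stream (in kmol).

689 kmol

E reacted = 0.444 × 776 = 344.5 kmol; ν_E = −1, so ξ = 344.5/1 = 344.5 kmol.
Outlet amounts (n = n₀ + ν ξ):
  E: 776 − 1(344.5) = 431.5
  D: 0 + 2(344.5) = 689.1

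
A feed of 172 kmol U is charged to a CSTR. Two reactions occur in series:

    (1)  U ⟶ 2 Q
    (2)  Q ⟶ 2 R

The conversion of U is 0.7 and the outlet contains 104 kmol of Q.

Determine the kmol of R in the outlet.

274 kmol

Conversion of U: U consumed = 1ξ₁ = 0.7 × 172 → ξ₁ = 120.4 kmol.
Q balance: n_Q = 0 + 2ξ₁ − 1ξ₂ = 104 → ξ₂ = (2·120.4 − 104)/1 = 136.8 kmol.
Outlet amounts (n = n₀ + Σ ν·ξ):
  U: 172 − 1(120.4) = 51.6
  Q: 0 + 2(120.4) − 1(136.8) = 104
  R: 0 + 2(136.8) = 273.6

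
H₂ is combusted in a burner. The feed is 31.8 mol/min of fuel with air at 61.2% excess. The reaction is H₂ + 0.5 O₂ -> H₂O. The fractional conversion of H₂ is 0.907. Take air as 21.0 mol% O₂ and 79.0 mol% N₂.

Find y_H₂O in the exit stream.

0.207

Stoichiometric O₂ = 0.5 × 31.8 = 15.9 mol/min; O₂ fed = 15.9 × 1.612 = 25.63 mol/min.
N₂ fed = 25.63 × 79/21 = 96.42 mol/min.
Fuel reacted = 0.907 × 31.8 → ξ = 28.84 mol/min.
Outlet (n = n₀ + ν ξ):
  H₂: 31.8 − 1(28.84) = 2.957
  O₂: 25.63 − 0.5(28.84) = 11.21
  N₂: 96.42 (inert)
  H₂O: 0 + 1(28.84) = 28.84
Total out = 139.4 mol/min; y_H₂O = 28.84 / 139.4 = 0.2069.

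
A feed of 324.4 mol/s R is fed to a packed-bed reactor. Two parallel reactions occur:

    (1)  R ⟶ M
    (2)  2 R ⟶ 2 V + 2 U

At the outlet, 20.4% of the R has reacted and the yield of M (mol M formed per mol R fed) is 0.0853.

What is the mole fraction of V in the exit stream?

Yield of M: 1ξ₁ / 324.4 = 0.0853 → ξ₁ = 27.67 mol/s.
Conversion of R: 1ξ₁ + 2ξ₂ = 0.204 × 324.4 = 66.18 → ξ₂ = 19.25 mol/s.
Outlet amounts (n = n₀ + Σ ν·ξ):
  R: 324.4 − 1(27.67) − 2(19.25) = 258.2
  M: 0 + 1(27.67) = 27.67
  V: 0 + 2(19.25) = 38.51
  U: 0 + 2(19.25) = 38.51
Total out = 362.9 mol/s; y_V = 38.51 / 362.9 = 0.1061.

0.106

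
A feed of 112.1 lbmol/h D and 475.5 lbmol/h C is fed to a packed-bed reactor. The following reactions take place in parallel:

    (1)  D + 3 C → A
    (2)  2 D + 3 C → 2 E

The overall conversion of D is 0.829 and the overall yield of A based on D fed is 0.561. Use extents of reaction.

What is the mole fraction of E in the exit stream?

Yield of A: 1ξ₁ / 112.1 = 0.561 → ξ₁ = 62.89 lbmol/h.
Conversion of D: 1ξ₁ + 2ξ₂ = 0.829 × 112.1 = 92.93 → ξ₂ = 15.02 lbmol/h.
Outlet amounts (n = n₀ + Σ ν·ξ):
  D: 112.1 − 1(62.89) − 2(15.02) = 19.17
  C: 475.5 − 3(62.89) − 3(15.02) = 241.8
  A: 0 + 1(62.89) = 62.89
  E: 0 + 2(15.02) = 30.04
Total out = 353.9 lbmol/h; y_E = 30.04 / 353.9 = 0.0849.

0.0849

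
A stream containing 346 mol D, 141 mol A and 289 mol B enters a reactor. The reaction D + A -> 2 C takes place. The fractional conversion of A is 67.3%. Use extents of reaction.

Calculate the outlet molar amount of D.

251 mol

A reacted = 0.673 × 141 = 94.89 mol; ν_A = −1, so ξ = 94.89/1 = 94.89 mol.
Outlet amounts (n = n₀ + ν ξ):
  D: 346 − 1(94.89) = 251.1
  A: 141 − 1(94.89) = 46.11
  C: 0 + 2(94.89) = 189.8
  B: 289 (inert)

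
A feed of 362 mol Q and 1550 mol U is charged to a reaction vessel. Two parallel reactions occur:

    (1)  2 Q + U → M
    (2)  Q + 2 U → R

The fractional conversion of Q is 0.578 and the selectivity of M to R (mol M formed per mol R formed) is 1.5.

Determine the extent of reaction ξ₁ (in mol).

Conversion of Q: Q consumed = 0.578 × 362 = 209.2 mol = 2ξ₁ + 1ξ₂.
Selectivity: 1ξ₁ / (1ξ₂) = 1.5 → ξ₁ = 1.5 ξ₂.
Substitute: (2·1.5 + 1) ξ₂ = 209.2 → ξ₂ = 52.31 mol, ξ₁ = 78.46 mol.
Outlet amounts (n = n₀ + Σ ν·ξ):
  Q: 362 − 2(78.46) − 1(52.31) = 152.8
  U: 1550 − 1(78.46) − 2(52.31) = 1367
  M: 0 + 1(78.46) = 78.46
  R: 0 + 1(52.31) = 52.31

ξ₁ = 78.5 mol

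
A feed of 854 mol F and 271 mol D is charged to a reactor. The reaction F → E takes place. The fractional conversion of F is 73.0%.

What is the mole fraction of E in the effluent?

F reacted = 0.73 × 854 = 623.4 mol; ν_F = −1, so ξ = 623.4/1 = 623.4 mol.
Outlet amounts (n = n₀ + ν ξ):
  F: 854 − 1(623.4) = 230.6
  E: 0 + 1(623.4) = 623.4
  D: 271 (inert)
Total out = 1125 mol; y_E = 623.4 / 1125 = 0.5542.

0.554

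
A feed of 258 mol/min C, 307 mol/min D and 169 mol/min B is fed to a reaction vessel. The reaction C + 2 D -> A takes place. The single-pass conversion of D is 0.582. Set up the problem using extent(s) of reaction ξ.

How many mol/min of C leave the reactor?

D reacted = 0.582 × 307 = 178.7 mol/min; ν_D = −2, so ξ = 178.7/2 = 89.34 mol/min.
Outlet amounts (n = n₀ + ν ξ):
  C: 258 − 1(89.34) = 168.7
  D: 307 − 2(89.34) = 128.3
  A: 0 + 1(89.34) = 89.34
  B: 169 (inert)

169 mol/min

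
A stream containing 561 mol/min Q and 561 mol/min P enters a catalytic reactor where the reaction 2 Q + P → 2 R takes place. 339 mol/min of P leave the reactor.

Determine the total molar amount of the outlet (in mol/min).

For P: n = n₀ − 1ξ → 339 = 561 − 1ξ, giving ξ = 222 mol/min.
Outlet amounts (n = n₀ + ν ξ):
  Q: 561 − 2(222) = 117
  P: 561 − 1(222) = 339
  R: 0 + 2(222) = 444
Total out = 117 + 339 + 444 = 900 mol/min.

900 mol/min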